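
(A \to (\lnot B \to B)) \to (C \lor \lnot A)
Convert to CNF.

\lnot B \lor C \lor \lnot A

(A \to (\lnot B \to B)) \to (C \lor \lnot A)
≡ \lnot (A \to (\lnot B \to B)) \lor C \lor \lnot A
≡ \lnot (\lnot A \lor (\lnot B \to B)) \lor C \lor \lnot A
≡ \lnot (\lnot A \lor \lnot \lnot B \lor B) \lor C \lor \lnot A
≡ (\lnot \lnot A \land \lnot \lnot \lnot B \land \lnot B) \lor C \lor \lnot A
≡ (A \land \lnot \lnot \lnot B \land \lnot B) \lor C \lor \lnot A
≡ (A \land \lnot B \land \lnot B) \lor C \lor \lnot A
≡ (A \lor C \lor \lnot A) \land (\lnot B \lor C \lor \lnot A) \land (\lnot B \lor C \lor \lnot A)
≡ \lnot B \lor C \lor \lnot A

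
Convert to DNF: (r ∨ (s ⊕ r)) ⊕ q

(r ∧ ¬q) ∨ (s ∧ ¬r ∧ ¬q) ∨ (¬r ∧ ¬s ∧ q)

(r ∨ (s ⊕ r)) ⊕ q
⇔ ((r ∨ (s ⊕ r)) ∧ ¬q) ∨ (¬(r ∨ (s ⊕ r)) ∧ q)
⇔ ((r ∨ (s ∧ ¬r) ∨ (¬s ∧ r)) ∧ ¬q) ∨ (¬(r ∨ (s ⊕ r)) ∧ q)
⇔ ((r ∨ (s ∧ ¬r) ∨ (¬s ∧ r)) ∧ ¬q) ∨ (¬(r ∨ (s ∧ ¬r) ∨ (¬s ∧ r)) ∧ q)
⇔ ((r ∨ (s ∧ ¬r) ∨ (¬s ∧ r)) ∧ ¬q) ∨ (¬r ∧ ¬(s ∧ ¬r) ∧ ¬(¬s ∧ r) ∧ q)
⇔ ((r ∨ (s ∧ ¬r) ∨ (¬s ∧ r)) ∧ ¬q) ∨ (¬r ∧ (¬s ∨ ¬¬r) ∧ ¬(¬s ∧ r) ∧ q)
⇔ ((r ∨ (s ∧ ¬r) ∨ (¬s ∧ r)) ∧ ¬q) ∨ (¬r ∧ (¬s ∨ r) ∧ ¬(¬s ∧ r) ∧ q)
⇔ ((r ∨ (s ∧ ¬r) ∨ (¬s ∧ r)) ∧ ¬q) ∨ (¬r ∧ (¬s ∨ r) ∧ (¬¬s ∨ ¬r) ∧ q)
⇔ ((r ∨ (s ∧ ¬r) ∨ (¬s ∧ r)) ∧ ¬q) ∨ (¬r ∧ (¬s ∨ r) ∧ (s ∨ ¬r) ∧ q)
⇔ (r ∧ ¬q) ∨ (s ∧ ¬r ∧ ¬q) ∨ (¬s ∧ r ∧ ¬q) ∨ (¬r ∧ ¬s ∧ s ∧ q) ∨ (¬r ∧ ¬s ∧ ¬r ∧ q) ∨ (¬r ∧ r ∧ s ∧ q) ∨ (¬r ∧ r ∧ ¬r ∧ q)
⇔ (r ∧ ¬q) ∨ (s ∧ ¬r ∧ ¬q) ∨ (¬r ∧ ¬s ∧ q)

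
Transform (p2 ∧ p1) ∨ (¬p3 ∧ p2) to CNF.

(p2 ∧ p1) ∨ (¬p3 ∧ p2)
≡ (p2 ∨ ¬p3) ∧ (p2 ∨ p2) ∧ (p1 ∨ ¬p3) ∧ (p1 ∨ p2)   (distribute ∨ over ∧)
≡ p2 ∧ (p1 ∨ ¬p3)   (simplify)

p2 ∧ (p1 ∨ ¬p3)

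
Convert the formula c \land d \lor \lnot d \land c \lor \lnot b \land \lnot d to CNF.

(c \lor \lnot d) \land (c \lor \lnot b)

c \land d \lor \lnot d \land c \lor \lnot b \land \lnot d
≡ (c \lor \lnot d \lor \lnot b) \land (c \lor \lnot d \lor \lnot d) \land (c \lor c \lor \lnot b) \land (c \lor c \lor \lnot d) \land (d \lor \lnot d \lor \lnot b) \land (d \lor \lnot d \lor \lnot d) \land (d \lor c \lor \lnot b) \land (d \lor c \lor \lnot d)   [distribute \lor over \land]
≡ (c \lor \lnot d) \land (c \lor \lnot b)   [simplify]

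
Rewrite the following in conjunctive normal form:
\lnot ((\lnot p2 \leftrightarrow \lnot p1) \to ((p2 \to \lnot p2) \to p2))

(p2 \lor \lnot p1) \land \lnot p2

\lnot ((\lnot p2 \leftrightarrow \lnot p1) \to ((p2 \to \lnot p2) \to p2))
= \lnot (\lnot (\lnot p2 \leftrightarrow \lnot p1) \lor ((p2 \to \lnot p2) \to p2))   [eliminate \to]
= \lnot (\lnot ((\lnot p2 \to \lnot p1) \land (\lnot p1 \to \lnot p2)) \lor ((p2 \to \lnot p2) \to p2))   [eliminate \leftrightarrow]
= \lnot (\lnot ((\lnot \lnot p2 \lor \lnot p1) \land (\lnot p1 \to \lnot p2)) \lor ((p2 \to \lnot p2) \to p2))   [eliminate \to]
= \lnot (\lnot ((\lnot \lnot p2 \lor \lnot p1) \land (\lnot \lnot p1 \lor \lnot p2)) \lor ((p2 \to \lnot p2) \to p2))   [eliminate \to]
= \lnot (\lnot ((\lnot \lnot p2 \lor \lnot p1) \land (\lnot \lnot p1 \lor \lnot p2)) \lor \lnot (p2 \to \lnot p2) \lor p2)   [eliminate \to]
= \lnot (\lnot ((\lnot \lnot p2 \lor \lnot p1) \land (\lnot \lnot p1 \lor \lnot p2)) \lor \lnot (\lnot p2 \lor \lnot p2) \lor p2)   [eliminate \to]
= \lnot \lnot ((\lnot \lnot p2 \lor \lnot p1) \land (\lnot \lnot p1 \lor \lnot p2)) \land \lnot \lnot (\lnot p2 \lor \lnot p2) \land \lnot p2   [De Morgan]
= (\lnot \lnot p2 \lor \lnot p1) \land (\lnot \lnot p1 \lor \lnot p2) \land \lnot \lnot (\lnot p2 \lor \lnot p2) \land \lnot p2   [double negation]
= (p2 \lor \lnot p1) \land (\lnot \lnot p1 \lor \lnot p2) \land \lnot \lnot (\lnot p2 \lor \lnot p2) \land \lnot p2   [double negation]
= (p2 \lor \lnot p1) \land (p1 \lor \lnot p2) \land \lnot \lnot (\lnot p2 \lor \lnot p2) \land \lnot p2   [double negation]
= (p2 \lor \lnot p1) \land (p1 \lor \lnot p2) \land (\lnot p2 \lor \lnot p2) \land \lnot p2   [double negation]
= (p2 \lor \lnot p1) \land \lnot p2   [simplify]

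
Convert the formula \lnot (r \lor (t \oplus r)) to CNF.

\lnot r \land (\lnot t \lor r)

\lnot (r \lor (t \oplus r))
≡ \lnot (r \lor ((t \lor r) \land \lnot (t \land r)))   — expand \oplus
≡ \lnot r \land \lnot ((t \lor r) \land \lnot (t \land r))   — De Morgan
≡ \lnot r \land (\lnot (t \lor r) \lor \lnot \lnot (t \land r))   — De Morgan
≡ \lnot r \land ((\lnot t \land \lnot r) \lor \lnot \lnot (t \land r))   — De Morgan
≡ \lnot r \land ((\lnot t \land \lnot r) \lor (t \land r))   — double negation
≡ \lnot r \land (\lnot t \lor t) \land (\lnot t \lor r) \land (\lnot r \lor t) \land (\lnot r \lor r)   — distribute \lor over \land
≡ \lnot r \land (\lnot t \lor r)   — simplify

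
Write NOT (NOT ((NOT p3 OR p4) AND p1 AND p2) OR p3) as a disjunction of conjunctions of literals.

NOT (NOT ((NOT p3 OR p4) AND p1 AND p2) OR p3)
= NOT NOT ((NOT p3 OR p4) AND p1 AND p2) AND NOT p3   — De Morgan
= (NOT p3 OR p4) AND p1 AND p2 AND NOT p3   — double negation
= (NOT p3 AND p1 AND p2 AND NOT p3) OR (p4 AND p1 AND p2 AND NOT p3)   — distribute AND over OR
= NOT p3 AND p1 AND p2   — simplify

NOT p3 AND p1 AND p2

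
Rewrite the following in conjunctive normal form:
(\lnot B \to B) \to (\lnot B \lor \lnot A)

(\lnot B \to B) \to (\lnot B \lor \lnot A)
≡ \lnot (\lnot B \to B) \lor \lnot B \lor \lnot A   [eliminate \to]
≡ \lnot (\lnot \lnot B \lor B) \lor \lnot B \lor \lnot A   [eliminate \to]
≡ (\lnot \lnot \lnot B \land \lnot B) \lor \lnot B \lor \lnot A   [De Morgan]
≡ (\lnot B \land \lnot B) \lor \lnot B \lor \lnot A   [double negation]
≡ (\lnot B \lor \lnot B \lor \lnot A) \land (\lnot B \lor \lnot B \lor \lnot A)   [distribute \lor over \land]
≡ \lnot B \lor \lnot A   [simplify]

\lnot B \lor \lnot A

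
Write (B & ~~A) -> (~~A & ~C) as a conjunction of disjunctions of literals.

(B & ~~A) -> (~~A & ~C)
= ~(B & ~~A) | (~~A & ~C)   [eliminate ->]
= ~B | ~~~A | (~~A & ~C)   [De Morgan]
= ~B | ~A | (~~A & ~C)   [double negation]
= ~B | ~A | (A & ~C)   [double negation]
= (~B | ~A | A) & (~B | ~A | ~C)   [distribute | over &]
= ~B | ~A | ~C   [simplify]

~B | ~A | ~C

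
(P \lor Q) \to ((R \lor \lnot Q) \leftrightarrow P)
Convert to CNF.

(\lnot P \lor R \lor \lnot Q) \land (\lnot Q \lor \lnot R \lor P)

(P \lor Q) \to ((R \lor \lnot Q) \leftrightarrow P)
≡ \lnot (P \lor Q) \lor ((R \lor \lnot Q) \leftrightarrow P)   [eliminate \to]
≡ \lnot (P \lor Q) \lor (((R \lor \lnot Q) \to P) \land (P \to (R \lor \lnot Q)))   [eliminate \leftrightarrow]
≡ \lnot (P \lor Q) \lor ((\lnot (R \lor \lnot Q) \lor P) \land (P \to (R \lor \lnot Q)))   [eliminate \to]
≡ \lnot (P \lor Q) \lor ((\lnot (R \lor \lnot Q) \lor P) \land (\lnot P \lor R \lor \lnot Q))   [eliminate \to]
≡ (\lnot P \land \lnot Q) \lor ((\lnot (R \lor \lnot Q) \lor P) \land (\lnot P \lor R \lor \lnot Q))   [De Morgan]
≡ (\lnot P \land \lnot Q) \lor (((\lnot R \land \lnot \lnot Q) \lor P) \land (\lnot P \lor R \lor \lnot Q))   [De Morgan]
≡ (\lnot P \land \lnot Q) \lor (((\lnot R \land Q) \lor P) \land (\lnot P \lor R \lor \lnot Q))   [double negation]
≡ (\lnot P \lor \lnot R \lor P) \land (\lnot P \lor Q \lor P) \land (\lnot P \lor \lnot P \lor R \lor \lnot Q) \land (\lnot Q \lor \lnot R \lor P) \land (\lnot Q \lor Q \lor P) \land (\lnot Q \lor \lnot P \lor R \lor \lnot Q)   [distribute \lor over \land]
≡ (\lnot P \lor R \lor \lnot Q) \land (\lnot Q \lor \lnot R \lor P)   [simplify]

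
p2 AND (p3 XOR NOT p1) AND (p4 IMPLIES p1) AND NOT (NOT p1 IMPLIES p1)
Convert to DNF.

p2 AND NOT p3 AND NOT p1 AND NOT p4

p2 AND (p3 XOR NOT p1) AND (p4 IMPLIES p1) AND NOT (NOT p1 IMPLIES p1)
= p2 AND ((p3 AND NOT NOT p1) OR (NOT p3 AND NOT p1)) AND (p4 IMPLIES p1) AND NOT (NOT p1 IMPLIES p1)
= p2 AND ((p3 AND NOT NOT p1) OR (NOT p3 AND NOT p1)) AND (NOT p4 OR p1) AND NOT (NOT p1 IMPLIES p1)
= p2 AND ((p3 AND NOT NOT p1) OR (NOT p3 AND NOT p1)) AND (NOT p4 OR p1) AND NOT (NOT NOT p1 OR p1)
= p2 AND ((p3 AND p1) OR (NOT p3 AND NOT p1)) AND (NOT p4 OR p1) AND NOT (NOT NOT p1 OR p1)
= p2 AND ((p3 AND p1) OR (NOT p3 AND NOT p1)) AND (NOT p4 OR p1) AND NOT NOT NOT p1 AND NOT p1
= p2 AND ((p3 AND p1) OR (NOT p3 AND NOT p1)) AND (NOT p4 OR p1) AND NOT p1 AND NOT p1
= (p2 AND p3 AND p1 AND NOT p4 AND NOT p1 AND NOT p1) OR (p2 AND p3 AND p1 AND p1 AND NOT p1 AND NOT p1) OR (p2 AND NOT p3 AND NOT p1 AND NOT p4 AND NOT p1 AND NOT p1) OR (p2 AND NOT p3 AND NOT p1 AND p1 AND NOT p1 AND NOT p1)
= p2 AND NOT p3 AND NOT p1 AND NOT p4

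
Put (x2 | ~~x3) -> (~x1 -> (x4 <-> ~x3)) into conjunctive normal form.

(~x2 | x1 | x3 | x4) & (~x3 | x1 | ~x4)

(x2 | ~~x3) -> (~x1 -> (x4 <-> ~x3))
= ~(x2 | ~~x3) | (~x1 -> (x4 <-> ~x3))   [eliminate ->]
= ~(x2 | ~~x3) | ~~x1 | (x4 <-> ~x3)   [eliminate ->]
= ~(x2 | ~~x3) | ~~x1 | ((x4 -> ~x3) & (~x3 -> x4))   [eliminate <->]
= ~(x2 | ~~x3) | ~~x1 | ((~x4 | ~x3) & (~x3 -> x4))   [eliminate ->]
= ~(x2 | ~~x3) | ~~x1 | ((~x4 | ~x3) & (~~x3 | x4))   [eliminate ->]
= (~x2 & ~~~x3) | ~~x1 | ((~x4 | ~x3) & (~~x3 | x4))   [De Morgan]
= (~x2 & ~x3) | ~~x1 | ((~x4 | ~x3) & (~~x3 | x4))   [double negation]
= (~x2 & ~x3) | x1 | ((~x4 | ~x3) & (~~x3 | x4))   [double negation]
= (~x2 & ~x3) | x1 | ((~x4 | ~x3) & (x3 | x4))   [double negation]
= (~x2 | x1 | ~x4 | ~x3) & (~x2 | x1 | x3 | x4) & (~x3 | x1 | ~x4 | ~x3) & (~x3 | x1 | x3 | x4)   [distribute | over &]
= (~x2 | x1 | x3 | x4) & (~x3 | x1 | ~x4)   [simplify]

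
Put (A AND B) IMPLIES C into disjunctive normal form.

(A AND B) IMPLIES C
≡ NOT (A AND B) OR C   [eliminate IMPLIES]
≡ NOT A OR NOT B OR C   [De Morgan]

NOT A OR NOT B OR C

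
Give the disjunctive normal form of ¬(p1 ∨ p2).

¬(p1 ∨ p2)
= ¬p1 ∧ ¬p2   — De Morgan

¬p1 ∧ ¬p2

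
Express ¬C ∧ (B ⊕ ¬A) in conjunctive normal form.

¬C ∧ (B ∨ ¬A) ∧ (¬B ∨ A)

¬C ∧ (B ⊕ ¬A)
≡ ¬C ∧ (B ∨ ¬A) ∧ ¬(B ∧ ¬A)
≡ ¬C ∧ (B ∨ ¬A) ∧ (¬B ∨ ¬¬A)
≡ ¬C ∧ (B ∨ ¬A) ∧ (¬B ∨ A)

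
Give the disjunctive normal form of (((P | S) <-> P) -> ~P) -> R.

P | R

(((P | S) <-> P) -> ~P) -> R
= ~(((P | S) <-> P) -> ~P) | R   — eliminate ->
= ~(~((P | S) <-> P) | ~P) | R   — eliminate ->
= ~(~(((P | S) -> P) & (P -> (P | S))) | ~P) | R   — eliminate <->
= ~(~((~(P | S) | P) & (P -> (P | S))) | ~P) | R   — eliminate ->
= ~(~((~(P | S) | P) & (~P | P | S)) | ~P) | R   — eliminate ->
= (~~((~(P | S) | P) & (~P | P | S)) & ~~P) | R   — De Morgan
= ((~(P | S) | P) & (~P | P | S) & ~~P) | R   — double negation
= (((~P & ~S) | P) & (~P | P | S) & ~~P) | R   — De Morgan
= (((~P & ~S) | P) & (~P | P | S) & P) | R   — double negation
= (~P & ~S & ~P & P) | (~P & ~S & P & P) | (~P & ~S & S & P) | (P & ~P & P) | (P & P & P) | (P & S & P) | R   — distribute & over |
= P | R   — simplify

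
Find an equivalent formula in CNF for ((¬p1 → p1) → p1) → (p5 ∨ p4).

((¬p1 → p1) → p1) → (p5 ∨ p4)
≡ ¬((¬p1 → p1) → p1) ∨ p5 ∨ p4   — eliminate →
≡ ¬(¬(¬p1 → p1) ∨ p1) ∨ p5 ∨ p4   — eliminate →
≡ ¬(¬(¬¬p1 ∨ p1) ∨ p1) ∨ p5 ∨ p4   — eliminate →
≡ (¬¬(¬¬p1 ∨ p1) ∧ ¬p1) ∨ p5 ∨ p4   — De Morgan
≡ ((¬¬p1 ∨ p1) ∧ ¬p1) ∨ p5 ∨ p4   — double negation
≡ ((p1 ∨ p1) ∧ ¬p1) ∨ p5 ∨ p4   — double negation
≡ (p1 ∨ p1 ∨ p5 ∨ p4) ∧ (¬p1 ∨ p5 ∨ p4)   — distribute ∨ over ∧
≡ (p1 ∨ p5 ∨ p4) ∧ (¬p1 ∨ p5 ∨ p4)   — simplify

(p1 ∨ p5 ∨ p4) ∧ (¬p1 ∨ p5 ∨ p4)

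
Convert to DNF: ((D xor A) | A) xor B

(D & ~A & ~B) | (A & ~B) | (~D & ~A & B)

((D xor A) | A) xor B
≡ (((D xor A) | A) & ~B) | (~((D xor A) | A) & B)   [expand xor]
≡ (((D & ~A) | (~D & A) | A) & ~B) | (~((D xor A) | A) & B)   [expand xor]
≡ (((D & ~A) | (~D & A) | A) & ~B) | (~((D & ~A) | (~D & A) | A) & B)   [expand xor]
≡ (((D & ~A) | (~D & A) | A) & ~B) | (~(D & ~A) & ~(~D & A) & ~A & B)   [De Morgan]
≡ (((D & ~A) | (~D & A) | A) & ~B) | ((~D | ~~A) & ~(~D & A) & ~A & B)   [De Morgan]
≡ (((D & ~A) | (~D & A) | A) & ~B) | ((~D | A) & ~(~D & A) & ~A & B)   [double negation]
≡ (((D & ~A) | (~D & A) | A) & ~B) | ((~D | A) & (~~D | ~A) & ~A & B)   [De Morgan]
≡ (((D & ~A) | (~D & A) | A) & ~B) | ((~D | A) & (D | ~A) & ~A & B)   [double negation]
≡ (D & ~A & ~B) | (~D & A & ~B) | (A & ~B) | (~D & D & ~A & B) | (~D & ~A & ~A & B) | (A & D & ~A & B) | (A & ~A & ~A & B)   [distribute & over |]
≡ (D & ~A & ~B) | (A & ~B) | (~D & ~A & B)   [simplify]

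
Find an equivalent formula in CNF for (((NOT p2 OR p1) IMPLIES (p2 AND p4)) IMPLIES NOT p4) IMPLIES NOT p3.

(p2 OR NOT p3) AND (p4 OR NOT p3)

(((NOT p2 OR p1) IMPLIES (p2 AND p4)) IMPLIES NOT p4) IMPLIES NOT p3
⇔ NOT (((NOT p2 OR p1) IMPLIES (p2 AND p4)) IMPLIES NOT p4) OR NOT p3   [eliminate IMPLIES]
⇔ NOT (NOT ((NOT p2 OR p1) IMPLIES (p2 AND p4)) OR NOT p4) OR NOT p3   [eliminate IMPLIES]
⇔ NOT (NOT (NOT (NOT p2 OR p1) OR (p2 AND p4)) OR NOT p4) OR NOT p3   [eliminate IMPLIES]
⇔ (NOT NOT (NOT (NOT p2 OR p1) OR (p2 AND p4)) AND NOT NOT p4) OR NOT p3   [De Morgan]
⇔ ((NOT (NOT p2 OR p1) OR (p2 AND p4)) AND NOT NOT p4) OR NOT p3   [double negation]
⇔ (((NOT NOT p2 AND NOT p1) OR (p2 AND p4)) AND NOT NOT p4) OR NOT p3   [De Morgan]
⇔ (((p2 AND NOT p1) OR (p2 AND p4)) AND NOT NOT p4) OR NOT p3   [double negation]
⇔ (((p2 AND NOT p1) OR (p2 AND p4)) AND p4) OR NOT p3   [double negation]
⇔ (p2 OR p2 OR NOT p3) AND (p2 OR p4 OR NOT p3) AND (NOT p1 OR p2 OR NOT p3) AND (NOT p1 OR p4 OR NOT p3) AND (p4 OR NOT p3)   [distribute OR over AND]
⇔ (p2 OR NOT p3) AND (p4 OR NOT p3)   [simplify]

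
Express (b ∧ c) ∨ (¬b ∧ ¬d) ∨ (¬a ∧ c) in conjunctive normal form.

(b ∧ c) ∨ (¬b ∧ ¬d) ∨ (¬a ∧ c)
= (b ∨ ¬b ∨ ¬a) ∧ (b ∨ ¬b ∨ c) ∧ (b ∨ ¬d ∨ ¬a) ∧ (b ∨ ¬d ∨ c) ∧ (c ∨ ¬b ∨ ¬a) ∧ (c ∨ ¬b ∨ c) ∧ (c ∨ ¬d ∨ ¬a) ∧ (c ∨ ¬d ∨ c)   [distribute ∨ over ∧]
= (b ∨ ¬d ∨ ¬a) ∧ (c ∨ ¬b) ∧ (c ∨ ¬d)   [simplify]

(b ∨ ¬d ∨ ¬a) ∧ (c ∨ ¬b) ∧ (c ∨ ¬d)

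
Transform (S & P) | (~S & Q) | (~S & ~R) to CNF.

(S | Q | ~R) & (P | ~S) & (P | Q | ~R)

(S & P) | (~S & Q) | (~S & ~R)
≡ (S | ~S | ~S) & (S | ~S | ~R) & (S | Q | ~S) & (S | Q | ~R) & (P | ~S | ~S) & (P | ~S | ~R) & (P | Q | ~S) & (P | Q | ~R)   — distribute | over &
≡ (S | Q | ~R) & (P | ~S) & (P | Q | ~R)   — simplify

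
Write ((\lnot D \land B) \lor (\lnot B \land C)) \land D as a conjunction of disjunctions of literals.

((\lnot D \land B) \lor (\lnot B \land C)) \land D
≡ (\lnot D \lor \lnot B) \land (\lnot D \lor C) \land (B \lor \lnot B) \land (B \lor C) \land D   [distribute \lor over \land]
≡ (\lnot D \lor \lnot B) \land (\lnot D \lor C) \land (B \lor C) \land D   [simplify]

(\lnot D \lor \lnot B) \land (\lnot D \lor C) \land (B \lor C) \land D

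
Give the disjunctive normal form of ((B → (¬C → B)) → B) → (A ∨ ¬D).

((B → (¬C → B)) → B) → (A ∨ ¬D)
= ¬((B → (¬C → B)) → B) ∨ A ∨ ¬D   [eliminate →]
= ¬(¬(B → (¬C → B)) ∨ B) ∨ A ∨ ¬D   [eliminate →]
= ¬(¬(¬B ∨ (¬C → B)) ∨ B) ∨ A ∨ ¬D   [eliminate →]
= ¬(¬(¬B ∨ ¬¬C ∨ B) ∨ B) ∨ A ∨ ¬D   [eliminate →]
= (¬¬(¬B ∨ ¬¬C ∨ B) ∧ ¬B) ∨ A ∨ ¬D   [De Morgan]
= ((¬B ∨ ¬¬C ∨ B) ∧ ¬B) ∨ A ∨ ¬D   [double negation]
= ((¬B ∨ C ∨ B) ∧ ¬B) ∨ A ∨ ¬D   [double negation]
= (¬B ∧ ¬B) ∨ (C ∧ ¬B) ∨ (B ∧ ¬B) ∨ A ∨ ¬D   [distribute ∧ over ∨]
= ¬B ∨ A ∨ ¬D   [simplify]

¬B ∨ A ∨ ¬D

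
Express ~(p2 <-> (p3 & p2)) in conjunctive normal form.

~(p2 <-> (p3 & p2))
= ~((p2 -> (p3 & p2)) & ((p3 & p2) -> p2))   [eliminate <->]
= ~((~p2 | (p3 & p2)) & ((p3 & p2) -> p2))   [eliminate ->]
= ~((~p2 | (p3 & p2)) & (~(p3 & p2) | p2))   [eliminate ->]
= ~(~p2 | (p3 & p2)) | ~(~(p3 & p2) | p2)   [De Morgan]
= (~~p2 & ~(p3 & p2)) | ~(~(p3 & p2) | p2)   [De Morgan]
= (p2 & ~(p3 & p2)) | ~(~(p3 & p2) | p2)   [double negation]
= (p2 & (~p3 | ~p2)) | ~(~(p3 & p2) | p2)   [De Morgan]
= (p2 & (~p3 | ~p2)) | (~~(p3 & p2) & ~p2)   [De Morgan]
= (p2 & (~p3 | ~p2)) | (p3 & p2 & ~p2)   [double negation]
= (p2 | p3) & (p2 | p2) & (p2 | ~p2) & (~p3 | ~p2 | p3) & (~p3 | ~p2 | p2) & (~p3 | ~p2 | ~p2)   [distribute | over &]
= p2 & (~p3 | ~p2)   [simplify]

p2 & (~p3 | ~p2)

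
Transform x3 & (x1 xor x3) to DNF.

x3 & ~x1

x3 & (x1 xor x3)
⇔ x3 & ((x1 & ~x3) | (~x1 & x3))   [expand xor]
⇔ (x3 & x1 & ~x3) | (x3 & ~x1 & x3)   [distribute & over |]
⇔ x3 & ~x1   [simplify]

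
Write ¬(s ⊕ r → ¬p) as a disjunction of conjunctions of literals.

¬(s ⊕ r → ¬p)
≡ ¬(¬(s ⊕ r) ∨ ¬p)   [eliminate →]
≡ ¬(¬(s ∧ ¬r ∨ ¬s ∧ r) ∨ ¬p)   [expand ⊕]
≡ ¬¬(s ∧ ¬r ∨ ¬s ∧ r) ∧ ¬¬p   [De Morgan]
≡ (s ∧ ¬r ∨ ¬s ∧ r) ∧ ¬¬p   [double negation]
≡ (s ∧ ¬r ∨ ¬s ∧ r) ∧ p   [double negation]
≡ s ∧ ¬r ∧ p ∨ ¬s ∧ r ∧ p   [distribute ∧ over ∨]

s ∧ ¬r ∧ p ∨ ¬s ∧ r ∧ p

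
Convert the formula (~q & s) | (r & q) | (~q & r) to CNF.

(~q & s) | (r & q) | (~q & r)
= (~q | r | ~q) & (~q | r | r) & (~q | q | ~q) & (~q | q | r) & (s | r | ~q) & (s | r | r) & (s | q | ~q) & (s | q | r)   [distribute | over &]
= (~q | r) & (s | r)   [simplify]

(~q | r) & (s | r)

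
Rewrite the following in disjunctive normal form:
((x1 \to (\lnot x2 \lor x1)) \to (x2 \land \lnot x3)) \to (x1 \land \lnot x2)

((x1 \to (\lnot x2 \lor x1)) \to (x2 \land \lnot x3)) \to (x1 \land \lnot x2)
≡ \lnot ((x1 \to (\lnot x2 \lor x1)) \to (x2 \land \lnot x3)) \lor (x1 \land \lnot x2)   — eliminate \to
≡ \lnot (\lnot (x1 \to (\lnot x2 \lor x1)) \lor (x2 \land \lnot x3)) \lor (x1 \land \lnot x2)   — eliminate \to
≡ \lnot (\lnot (\lnot x1 \lor \lnot x2 \lor x1) \lor (x2 \land \lnot x3)) \lor (x1 \land \lnot x2)   — eliminate \to
≡ (\lnot \lnot (\lnot x1 \lor \lnot x2 \lor x1) \land \lnot (x2 \land \lnot x3)) \lor (x1 \land \lnot x2)   — De Morgan
≡ ((\lnot x1 \lor \lnot x2 \lor x1) \land \lnot (x2 \land \lnot x3)) \lor (x1 \land \lnot x2)   — double negation
≡ ((\lnot x1 \lor \lnot x2 \lor x1) \land (\lnot x2 \lor \lnot \lnot x3)) \lor (x1 \land \lnot x2)   — De Morgan
≡ ((\lnot x1 \lor \lnot x2 \lor x1) \land (\lnot x2 \lor x3)) \lor (x1 \land \lnot x2)   — double negation
≡ (\lnot x1 \land \lnot x2) \lor (\lnot x1 \land x3) \lor (\lnot x2 \land \lnot x2) \lor (\lnot x2 \land x3) \lor (x1 \land \lnot x2) \lor (x1 \land x3) \lor (x1 \land \lnot x2)   — distribute \land over \lor
≡ (\lnot x1 \land x3) \lor \lnot x2 \lor (x1 \land x3)   — simplify

(\lnot x1 \land x3) \lor \lnot x2 \lor (x1 \land x3)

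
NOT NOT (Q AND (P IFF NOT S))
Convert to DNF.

(Q AND NOT P AND S) OR (Q AND NOT S AND P)

NOT NOT (Q AND (P IFF NOT S))
= NOT NOT (Q AND (P IMPLIES NOT S) AND (NOT S IMPLIES P))   — eliminate IFF
= NOT NOT (Q AND (NOT P OR NOT S) AND (NOT S IMPLIES P))   — eliminate IMPLIES
= NOT NOT (Q AND (NOT P OR NOT S) AND (NOT NOT S OR P))   — eliminate IMPLIES
= Q AND (NOT P OR NOT S) AND (NOT NOT S OR P)   — double negation
= Q AND (NOT P OR NOT S) AND (S OR P)   — double negation
= (Q AND NOT P AND S) OR (Q AND NOT P AND P) OR (Q AND NOT S AND S) OR (Q AND NOT S AND P)   — distribute AND over OR
= (Q AND NOT P AND S) OR (Q AND NOT S AND P)   — simplify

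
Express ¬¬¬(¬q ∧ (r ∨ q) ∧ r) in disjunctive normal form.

¬¬¬(¬q ∧ (r ∨ q) ∧ r)
⇔ ¬(¬q ∧ (r ∨ q) ∧ r)   [double negation]
⇔ ¬¬q ∨ ¬(r ∨ q) ∨ ¬r   [De Morgan]
⇔ q ∨ ¬(r ∨ q) ∨ ¬r   [double negation]
⇔ q ∨ (¬r ∧ ¬q) ∨ ¬r   [De Morgan]
⇔ q ∨ ¬r   [simplify]

q ∨ ¬r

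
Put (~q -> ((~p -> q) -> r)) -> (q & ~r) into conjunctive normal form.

(~q -> ((~p -> q) -> r)) -> (q & ~r)
⇔ ~(~q -> ((~p -> q) -> r)) | (q & ~r)   [eliminate ->]
⇔ ~(~~q | ((~p -> q) -> r)) | (q & ~r)   [eliminate ->]
⇔ ~(~~q | ~(~p -> q) | r) | (q & ~r)   [eliminate ->]
⇔ ~(~~q | ~(~~p | q) | r) | (q & ~r)   [eliminate ->]
⇔ (~~~q & ~~(~~p | q) & ~r) | (q & ~r)   [De Morgan]
⇔ (~q & ~~(~~p | q) & ~r) | (q & ~r)   [double negation]
⇔ (~q & (~~p | q) & ~r) | (q & ~r)   [double negation]
⇔ (~q & (p | q) & ~r) | (q & ~r)   [double negation]
⇔ (~q | q) & (~q | ~r) & (p | q | q) & (p | q | ~r) & (~r | q) & (~r | ~r)   [distribute | over &]
⇔ (p | q) & ~r   [simplify]

(p | q) & ~r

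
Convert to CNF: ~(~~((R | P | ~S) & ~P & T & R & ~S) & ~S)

~R | P | ~T | S

~(~~((R | P | ~S) & ~P & T & R & ~S) & ~S)
= ~~~((R | P | ~S) & ~P & T & R & ~S) | ~~S   [De Morgan]
= ~((R | P | ~S) & ~P & T & R & ~S) | ~~S   [double negation]
= ~(R | P | ~S) | ~~P | ~T | ~R | ~~S | ~~S   [De Morgan]
= (~R & ~P & ~~S) | ~~P | ~T | ~R | ~~S | ~~S   [De Morgan]
= (~R & ~P & S) | ~~P | ~T | ~R | ~~S | ~~S   [double negation]
= (~R & ~P & S) | P | ~T | ~R | ~~S | ~~S   [double negation]
= (~R & ~P & S) | P | ~T | ~R | S | ~~S   [double negation]
= (~R & ~P & S) | P | ~T | ~R | S | S   [double negation]
= (~R | P | ~T | ~R | S | S) & (~P | P | ~T | ~R | S | S) & (S | P | ~T | ~R | S | S)   [distribute | over &]
= ~R | P | ~T | S   [simplify]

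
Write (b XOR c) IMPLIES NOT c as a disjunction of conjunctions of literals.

(b XOR c) IMPLIES NOT c
⇔ NOT (b XOR c) OR NOT c   (eliminate IMPLIES)
⇔ NOT ((b AND NOT c) OR (NOT b AND c)) OR NOT c   (expand XOR)
⇔ (NOT (b AND NOT c) AND NOT (NOT b AND c)) OR NOT c   (De Morgan)
⇔ ((NOT b OR NOT NOT c) AND NOT (NOT b AND c)) OR NOT c   (De Morgan)
⇔ ((NOT b OR c) AND NOT (NOT b AND c)) OR NOT c   (double negation)
⇔ ((NOT b OR c) AND (NOT NOT b OR NOT c)) OR NOT c   (De Morgan)
⇔ ((NOT b OR c) AND (b OR NOT c)) OR NOT c   (double negation)
⇔ (NOT b AND b) OR (NOT b AND NOT c) OR (c AND b) OR (c AND NOT c) OR NOT c   (distribute AND over OR)
⇔ (c AND b) OR NOT c   (simplify)

(c AND b) OR NOT c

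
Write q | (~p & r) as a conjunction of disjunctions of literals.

(q | ~p) & (q | r)

q | (~p & r)
≡ (q | ~p) & (q | r)   [distribute | over &]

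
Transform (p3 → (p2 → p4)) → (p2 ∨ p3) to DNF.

p2 ∨ p3

(p3 → (p2 → p4)) → (p2 ∨ p3)
⇔ ¬(p3 → (p2 → p4)) ∨ p2 ∨ p3
⇔ ¬(¬p3 ∨ (p2 → p4)) ∨ p2 ∨ p3
⇔ ¬(¬p3 ∨ ¬p2 ∨ p4) ∨ p2 ∨ p3
⇔ (¬¬p3 ∧ ¬¬p2 ∧ ¬p4) ∨ p2 ∨ p3
⇔ (p3 ∧ ¬¬p2 ∧ ¬p4) ∨ p2 ∨ p3
⇔ (p3 ∧ p2 ∧ ¬p4) ∨ p2 ∨ p3
⇔ p2 ∨ p3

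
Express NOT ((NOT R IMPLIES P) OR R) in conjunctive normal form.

NOT ((NOT R IMPLIES P) OR R)
= NOT (NOT NOT R OR P OR R)   (eliminate IMPLIES)
= NOT NOT NOT R AND NOT P AND NOT R   (De Morgan)
= NOT R AND NOT P AND NOT R   (double negation)
= NOT R AND NOT P   (simplify)

NOT R AND NOT P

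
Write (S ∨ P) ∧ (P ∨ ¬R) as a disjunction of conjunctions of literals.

(S ∨ P) ∧ (P ∨ ¬R)
⇔ (S ∧ P) ∨ (S ∧ ¬R) ∨ (P ∧ P) ∨ (P ∧ ¬R)   (distribute ∧ over ∨)
⇔ (S ∧ ¬R) ∨ P   (simplify)

(S ∧ ¬R) ∨ P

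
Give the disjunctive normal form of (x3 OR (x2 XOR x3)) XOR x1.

(x3 AND NOT x1) OR (x2 AND NOT x3 AND NOT x1) OR (NOT x3 AND NOT x2 AND x1)

(x3 OR (x2 XOR x3)) XOR x1
≡ ((x3 OR (x2 XOR x3)) AND NOT x1) OR (NOT (x3 OR (x2 XOR x3)) AND x1)   [expand XOR]
≡ ((x3 OR (x2 AND NOT x3) OR (NOT x2 AND x3)) AND NOT x1) OR (NOT (x3 OR (x2 XOR x3)) AND x1)   [expand XOR]
≡ ((x3 OR (x2 AND NOT x3) OR (NOT x2 AND x3)) AND NOT x1) OR (NOT (x3 OR (x2 AND NOT x3) OR (NOT x2 AND x3)) AND x1)   [expand XOR]
≡ ((x3 OR (x2 AND NOT x3) OR (NOT x2 AND x3)) AND NOT x1) OR (NOT x3 AND NOT (x2 AND NOT x3) AND NOT (NOT x2 AND x3) AND x1)   [De Morgan]
≡ ((x3 OR (x2 AND NOT x3) OR (NOT x2 AND x3)) AND NOT x1) OR (NOT x3 AND (NOT x2 OR NOT NOT x3) AND NOT (NOT x2 AND x3) AND x1)   [De Morgan]
≡ ((x3 OR (x2 AND NOT x3) OR (NOT x2 AND x3)) AND NOT x1) OR (NOT x3 AND (NOT x2 OR x3) AND NOT (NOT x2 AND x3) AND x1)   [double negation]
≡ ((x3 OR (x2 AND NOT x3) OR (NOT x2 AND x3)) AND NOT x1) OR (NOT x3 AND (NOT x2 OR x3) AND (NOT NOT x2 OR NOT x3) AND x1)   [De Morgan]
≡ ((x3 OR (x2 AND NOT x3) OR (NOT x2 AND x3)) AND NOT x1) OR (NOT x3 AND (NOT x2 OR x3) AND (x2 OR NOT x3) AND x1)   [double negation]
≡ (x3 AND NOT x1) OR (x2 AND NOT x3 AND NOT x1) OR (NOT x2 AND x3 AND NOT x1) OR (NOT x3 AND NOT x2 AND x2 AND x1) OR (NOT x3 AND NOT x2 AND NOT x3 AND x1) OR (NOT x3 AND x3 AND x2 AND x1) OR (NOT x3 AND x3 AND NOT x3 AND x1)   [distribute AND over OR]
≡ (x3 AND NOT x1) OR (x2 AND NOT x3 AND NOT x1) OR (NOT x3 AND NOT x2 AND x1)   [simplify]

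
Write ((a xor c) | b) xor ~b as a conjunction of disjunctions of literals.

(~a | c | b) & (~c | a | b)

((a xor c) | b) xor ~b
≡ ((a xor c) | b | ~b) & ~(((a xor c) | b) & ~b)   (expand xor)
≡ (((a | c) & ~(a & c)) | b | ~b) & ~(((a xor c) | b) & ~b)   (expand xor)
≡ (((a | c) & ~(a & c)) | b | ~b) & ~((((a | c) & ~(a & c)) | b) & ~b)   (expand xor)
≡ (((a | c) & (~a | ~c)) | b | ~b) & ~((((a | c) & ~(a & c)) | b) & ~b)   (De Morgan)
≡ (((a | c) & (~a | ~c)) | b | ~b) & (~(((a | c) & ~(a & c)) | b) | ~~b)   (De Morgan)
≡ (((a | c) & (~a | ~c)) | b | ~b) & ((~((a | c) & ~(a & c)) & ~b) | ~~b)   (De Morgan)
≡ (((a | c) & (~a | ~c)) | b | ~b) & (((~(a | c) | ~~(a & c)) & ~b) | ~~b)   (De Morgan)
≡ (((a | c) & (~a | ~c)) | b | ~b) & ((((~a & ~c) | ~~(a & c)) & ~b) | ~~b)   (De Morgan)
≡ (((a | c) & (~a | ~c)) | b | ~b) & ((((~a & ~c) | (a & c)) & ~b) | ~~b)   (double negation)
≡ (((a | c) & (~a | ~c)) | b | ~b) & ((((~a & ~c) | (a & c)) & ~b) | b)   (double negation)
≡ (a | c | b | ~b) & (~a | ~c | b | ~b) & (~a | a | b) & (~a | c | b) & (~c | a | b) & (~c | c | b) & (~b | b)   (distribute | over &)
≡ (~a | c | b) & (~c | a | b)   (simplify)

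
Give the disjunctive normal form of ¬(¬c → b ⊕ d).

¬c ∧ ¬b ∧ ¬d ∨ ¬c ∧ d ∧ b

¬(¬c → b ⊕ d)
⇔ ¬(¬¬c ∨ (b ⊕ d))
⇔ ¬(¬¬c ∨ b ∧ ¬d ∨ ¬b ∧ d)
⇔ ¬¬¬c ∧ ¬(b ∧ ¬d) ∧ ¬(¬b ∧ d)
⇔ ¬c ∧ ¬(b ∧ ¬d) ∧ ¬(¬b ∧ d)
⇔ ¬c ∧ (¬b ∨ ¬¬d) ∧ ¬(¬b ∧ d)
⇔ ¬c ∧ (¬b ∨ d) ∧ ¬(¬b ∧ d)
⇔ ¬c ∧ (¬b ∨ d) ∧ (¬¬b ∨ ¬d)
⇔ ¬c ∧ (¬b ∨ d) ∧ (b ∨ ¬d)
⇔ ¬c ∧ ¬b ∧ b ∨ ¬c ∧ ¬b ∧ ¬d ∨ ¬c ∧ d ∧ b ∨ ¬c ∧ d ∧ ¬d
⇔ ¬c ∧ ¬b ∧ ¬d ∨ ¬c ∧ d ∧ b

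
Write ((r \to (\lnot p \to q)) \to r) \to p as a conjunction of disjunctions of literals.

\lnot r \lor p

((r \to (\lnot p \to q)) \to r) \to p
= \lnot ((r \to (\lnot p \to q)) \to r) \lor p   (eliminate \to)
= \lnot (\lnot (r \to (\lnot p \to q)) \lor r) \lor p   (eliminate \to)
= \lnot (\lnot (\lnot r \lor (\lnot p \to q)) \lor r) \lor p   (eliminate \to)
= \lnot (\lnot (\lnot r \lor \lnot \lnot p \lor q) \lor r) \lor p   (eliminate \to)
= (\lnot \lnot (\lnot r \lor \lnot \lnot p \lor q) \land \lnot r) \lor p   (De Morgan)
= ((\lnot r \lor \lnot \lnot p \lor q) \land \lnot r) \lor p   (double negation)
= ((\lnot r \lor p \lor q) \land \lnot r) \lor p   (double negation)
= (\lnot r \lor p \lor q \lor p) \land (\lnot r \lor p)   (distribute \lor over \land)
= \lnot r \lor p   (simplify)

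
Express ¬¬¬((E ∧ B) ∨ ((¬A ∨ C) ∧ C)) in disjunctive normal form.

(¬E ∧ ¬C) ∨ (¬B ∧ ¬C)

¬¬¬((E ∧ B) ∨ ((¬A ∨ C) ∧ C))
≡ ¬((E ∧ B) ∨ ((¬A ∨ C) ∧ C))   [double negation]
≡ ¬(E ∧ B) ∧ ¬((¬A ∨ C) ∧ C)   [De Morgan]
≡ (¬E ∨ ¬B) ∧ ¬((¬A ∨ C) ∧ C)   [De Morgan]
≡ (¬E ∨ ¬B) ∧ (¬(¬A ∨ C) ∨ ¬C)   [De Morgan]
≡ (¬E ∨ ¬B) ∧ ((¬¬A ∧ ¬C) ∨ ¬C)   [De Morgan]
≡ (¬E ∨ ¬B) ∧ ((A ∧ ¬C) ∨ ¬C)   [double negation]
≡ (¬E ∧ A ∧ ¬C) ∨ (¬E ∧ ¬C) ∨ (¬B ∧ A ∧ ¬C) ∨ (¬B ∧ ¬C)   [distribute ∧ over ∨]
≡ (¬E ∧ ¬C) ∨ (¬B ∧ ¬C)   [simplify]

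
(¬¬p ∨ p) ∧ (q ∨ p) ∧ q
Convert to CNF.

(¬¬p ∨ p) ∧ (q ∨ p) ∧ q
≡ (p ∨ p) ∧ (q ∨ p) ∧ q   (double negation)
≡ p ∧ q   (simplify)

p ∧ q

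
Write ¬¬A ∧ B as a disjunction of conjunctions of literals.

¬¬A ∧ B
≡ A ∧ B   — double negation

A ∧ B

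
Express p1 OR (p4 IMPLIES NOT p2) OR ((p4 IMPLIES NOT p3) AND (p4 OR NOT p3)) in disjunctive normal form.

p1 OR (p4 IMPLIES NOT p2) OR ((p4 IMPLIES NOT p3) AND (p4 OR NOT p3))
≡ p1 OR NOT p4 OR NOT p2 OR ((p4 IMPLIES NOT p3) AND (p4 OR NOT p3))
≡ p1 OR NOT p4 OR NOT p2 OR ((NOT p4 OR NOT p3) AND (p4 OR NOT p3))
≡ p1 OR NOT p4 OR NOT p2 OR (NOT p4 AND p4) OR (NOT p4 AND NOT p3) OR (NOT p3 AND p4) OR (NOT p3 AND NOT p3)
≡ p1 OR NOT p4 OR NOT p2 OR NOT p3

p1 OR NOT p4 OR NOT p2 OR NOT p3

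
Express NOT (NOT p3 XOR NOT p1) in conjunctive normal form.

NOT (NOT p3 XOR NOT p1)
= NOT ((NOT p3 OR NOT p1) AND NOT (NOT p3 AND NOT p1))   [expand XOR]
= NOT (NOT p3 OR NOT p1) OR NOT NOT (NOT p3 AND NOT p1)   [De Morgan]
= (NOT NOT p3 AND NOT NOT p1) OR NOT NOT (NOT p3 AND NOT p1)   [De Morgan]
= (p3 AND NOT NOT p1) OR NOT NOT (NOT p3 AND NOT p1)   [double negation]
= (p3 AND p1) OR NOT NOT (NOT p3 AND NOT p1)   [double negation]
= (p3 AND p1) OR (NOT p3 AND NOT p1)   [double negation]
= (p3 OR NOT p3) AND (p3 OR NOT p1) AND (p1 OR NOT p3) AND (p1 OR NOT p1)   [distribute OR over AND]
= (p3 OR NOT p1) AND (p1 OR NOT p3)   [simplify]

(p3 OR NOT p1) AND (p1 OR NOT p3)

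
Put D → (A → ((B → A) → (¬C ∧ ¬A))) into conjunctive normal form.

D → (A → ((B → A) → (¬C ∧ ¬A)))
⇔ ¬D ∨ (A → ((B → A) → (¬C ∧ ¬A)))   — eliminate →
⇔ ¬D ∨ ¬A ∨ ((B → A) → (¬C ∧ ¬A))   — eliminate →
⇔ ¬D ∨ ¬A ∨ ¬(B → A) ∨ (¬C ∧ ¬A)   — eliminate →
⇔ ¬D ∨ ¬A ∨ ¬(¬B ∨ A) ∨ (¬C ∧ ¬A)   — eliminate →
⇔ ¬D ∨ ¬A ∨ (¬¬B ∧ ¬A) ∨ (¬C ∧ ¬A)   — De Morgan
⇔ ¬D ∨ ¬A ∨ (B ∧ ¬A) ∨ (¬C ∧ ¬A)   — double negation
⇔ (¬D ∨ ¬A ∨ B ∨ ¬C) ∧ (¬D ∨ ¬A ∨ B ∨ ¬A) ∧ (¬D ∨ ¬A ∨ ¬A ∨ ¬C) ∧ (¬D ∨ ¬A ∨ ¬A ∨ ¬A)   — distribute ∨ over ∧
⇔ ¬D ∨ ¬A   — simplify

¬D ∨ ¬A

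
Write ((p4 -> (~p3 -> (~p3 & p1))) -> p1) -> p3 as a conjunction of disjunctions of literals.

((p4 -> (~p3 -> (~p3 & p1))) -> p1) -> p3
= ~((p4 -> (~p3 -> (~p3 & p1))) -> p1) | p3   — eliminate ->
= ~(~(p4 -> (~p3 -> (~p3 & p1))) | p1) | p3   — eliminate ->
= ~(~(~p4 | (~p3 -> (~p3 & p1))) | p1) | p3   — eliminate ->
= ~(~(~p4 | ~~p3 | (~p3 & p1)) | p1) | p3   — eliminate ->
= (~~(~p4 | ~~p3 | (~p3 & p1)) & ~p1) | p3   — De Morgan
= ((~p4 | ~~p3 | (~p3 & p1)) & ~p1) | p3   — double negation
= ((~p4 | p3 | (~p3 & p1)) & ~p1) | p3   — double negation
= (~p4 | p3 | ~p3 | p3) & (~p4 | p3 | p1 | p3) & (~p1 | p3)   — distribute | over &
= (~p4 | p3 | p1) & (~p1 | p3)   — simplify

(~p4 | p3 | p1) & (~p1 | p3)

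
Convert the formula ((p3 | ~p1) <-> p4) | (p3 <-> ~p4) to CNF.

((p3 | ~p1) <-> p4) | (p3 <-> ~p4)
⇔ (((p3 | ~p1) -> p4) & (p4 -> (p3 | ~p1))) | (p3 <-> ~p4)   [eliminate <->]
⇔ ((~(p3 | ~p1) | p4) & (p4 -> (p3 | ~p1))) | (p3 <-> ~p4)   [eliminate ->]
⇔ ((~(p3 | ~p1) | p4) & (~p4 | p3 | ~p1)) | (p3 <-> ~p4)   [eliminate ->]
⇔ ((~(p3 | ~p1) | p4) & (~p4 | p3 | ~p1)) | ((p3 -> ~p4) & (~p4 -> p3))   [eliminate <->]
⇔ ((~(p3 | ~p1) | p4) & (~p4 | p3 | ~p1)) | ((~p3 | ~p4) & (~p4 -> p3))   [eliminate ->]
⇔ ((~(p3 | ~p1) | p4) & (~p4 | p3 | ~p1)) | ((~p3 | ~p4) & (~~p4 | p3))   [eliminate ->]
⇔ (((~p3 & ~~p1) | p4) & (~p4 | p3 | ~p1)) | ((~p3 | ~p4) & (~~p4 | p3))   [De Morgan]
⇔ (((~p3 & p1) | p4) & (~p4 | p3 | ~p1)) | ((~p3 | ~p4) & (~~p4 | p3))   [double negation]
⇔ (((~p3 & p1) | p4) & (~p4 | p3 | ~p1)) | ((~p3 | ~p4) & (p4 | p3))   [double negation]
⇔ (~p3 | p4 | ~p3 | ~p4) & (~p3 | p4 | p4 | p3) & (p1 | p4 | ~p3 | ~p4) & (p1 | p4 | p4 | p3) & (~p4 | p3 | ~p1 | ~p3 | ~p4) & (~p4 | p3 | ~p1 | p4 | p3)   [distribute | over &]
⇔ p1 | p4 | p3   [simplify]

p1 | p4 | p3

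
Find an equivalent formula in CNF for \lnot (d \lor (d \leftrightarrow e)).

\lnot d \land (d \lor e)

\lnot (d \lor (d \leftrightarrow e))
≡ \lnot (d \lor ((d \to e) \land (e \to d)))   — eliminate \leftrightarrow
≡ \lnot (d \lor ((\lnot d \lor e) \land (e \to d)))   — eliminate \to
≡ \lnot (d \lor ((\lnot d \lor e) \land (\lnot e \lor d)))   — eliminate \to
≡ \lnot d \land \lnot ((\lnot d \lor e) \land (\lnot e \lor d))   — De Morgan
≡ \lnot d \land (\lnot (\lnot d \lor e) \lor \lnot (\lnot e \lor d))   — De Morgan
≡ \lnot d \land ((\lnot \lnot d \land \lnot e) \lor \lnot (\lnot e \lor d))   — De Morgan
≡ \lnot d \land ((d \land \lnot e) \lor \lnot (\lnot e \lor d))   — double negation
≡ \lnot d \land ((d \land \lnot e) \lor (\lnot \lnot e \land \lnot d))   — De Morgan
≡ \lnot d \land ((d \land \lnot e) \lor (e \land \lnot d))   — double negation
≡ \lnot d \land (d \lor e) \land (d \lor \lnot d) \land (\lnot e \lor e) \land (\lnot e \lor \lnot d)   — distribute \lor over \land
≡ \lnot d \land (d \lor e)   — simplify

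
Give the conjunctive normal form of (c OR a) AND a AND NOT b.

(c OR a) AND a AND NOT b
≡ a AND NOT b   [simplify]

a AND NOT b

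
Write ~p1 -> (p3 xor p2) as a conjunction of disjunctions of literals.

~p1 -> (p3 xor p2)
≡ ~~p1 | (p3 xor p2)   (eliminate ->)
≡ ~~p1 | ((p3 | p2) & ~(p3 & p2))   (expand xor)
≡ p1 | ((p3 | p2) & ~(p3 & p2))   (double negation)
≡ p1 | ((p3 | p2) & (~p3 | ~p2))   (De Morgan)
≡ (p1 | p3 | p2) & (p1 | ~p3 | ~p2)   (distribute | over &)

(p1 | p3 | p2) & (p1 | ~p3 | ~p2)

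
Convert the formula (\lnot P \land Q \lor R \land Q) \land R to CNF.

(\lnot P \land Q \lor R \land Q) \land R
⇔ (\lnot P \lor R) \land (\lnot P \lor Q) \land (Q \lor R) \land (Q \lor Q) \land R   [distribute \lor over \land]
⇔ Q \land R   [simplify]

Q \land R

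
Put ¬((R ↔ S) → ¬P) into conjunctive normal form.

¬((R ↔ S) → ¬P)
≡ ¬(¬(R ↔ S) ∨ ¬P)   (eliminate →)
≡ ¬(¬((R → S) ∧ (S → R)) ∨ ¬P)   (eliminate ↔)
≡ ¬(¬((¬R ∨ S) ∧ (S → R)) ∨ ¬P)   (eliminate →)
≡ ¬(¬((¬R ∨ S) ∧ (¬S ∨ R)) ∨ ¬P)   (eliminate →)
≡ ¬¬((¬R ∨ S) ∧ (¬S ∨ R)) ∧ ¬¬P   (De Morgan)
≡ (¬R ∨ S) ∧ (¬S ∨ R) ∧ ¬¬P   (double negation)
≡ (¬R ∨ S) ∧ (¬S ∨ R) ∧ P   (double negation)

(¬R ∨ S) ∧ (¬S ∨ R) ∧ P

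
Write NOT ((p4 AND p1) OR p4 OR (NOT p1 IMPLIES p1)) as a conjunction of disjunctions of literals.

NOT ((p4 AND p1) OR p4 OR (NOT p1 IMPLIES p1))
= NOT ((p4 AND p1) OR p4 OR NOT NOT p1 OR p1)   [eliminate IMPLIES]
= NOT (p4 AND p1) AND NOT p4 AND NOT NOT NOT p1 AND NOT p1   [De Morgan]
= (NOT p4 OR NOT p1) AND NOT p4 AND NOT NOT NOT p1 AND NOT p1   [De Morgan]
= (NOT p4 OR NOT p1) AND NOT p4 AND NOT p1 AND NOT p1   [double negation]
= NOT p4 AND NOT p1   [simplify]

NOT p4 AND NOT p1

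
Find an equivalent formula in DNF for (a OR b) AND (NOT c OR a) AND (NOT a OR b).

(a AND b) OR (b AND NOT c)

(a OR b) AND (NOT c OR a) AND (NOT a OR b)
= (a AND NOT c AND NOT a) OR (a AND NOT c AND b) OR (a AND a AND NOT a) OR (a AND a AND b) OR (b AND NOT c AND NOT a) OR (b AND NOT c AND b) OR (b AND a AND NOT a) OR (b AND a AND b)   [distribute AND over OR]
= (a AND b) OR (b AND NOT c)   [simplify]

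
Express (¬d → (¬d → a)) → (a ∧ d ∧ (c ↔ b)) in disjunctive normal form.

(¬d ∧ ¬a) ∨ (a ∧ d ∧ ¬c ∧ ¬b) ∨ (a ∧ d ∧ b ∧ c)

(¬d → (¬d → a)) → (a ∧ d ∧ (c ↔ b))
≡ ¬(¬d → (¬d → a)) ∨ (a ∧ d ∧ (c ↔ b))   — eliminate →
≡ ¬(¬¬d ∨ (¬d → a)) ∨ (a ∧ d ∧ (c ↔ b))   — eliminate →
≡ ¬(¬¬d ∨ ¬¬d ∨ a) ∨ (a ∧ d ∧ (c ↔ b))   — eliminate →
≡ ¬(¬¬d ∨ ¬¬d ∨ a) ∨ (a ∧ d ∧ (c → b) ∧ (b → c))   — eliminate ↔
≡ ¬(¬¬d ∨ ¬¬d ∨ a) ∨ (a ∧ d ∧ (¬c ∨ b) ∧ (b → c))   — eliminate →
≡ ¬(¬¬d ∨ ¬¬d ∨ a) ∨ (a ∧ d ∧ (¬c ∨ b) ∧ (¬b ∨ c))   — eliminate →
≡ (¬¬¬d ∧ ¬¬¬d ∧ ¬a) ∨ (a ∧ d ∧ (¬c ∨ b) ∧ (¬b ∨ c))   — De Morgan
≡ (¬d ∧ ¬¬¬d ∧ ¬a) ∨ (a ∧ d ∧ (¬c ∨ b) ∧ (¬b ∨ c))   — double negation
≡ (¬d ∧ ¬d ∧ ¬a) ∨ (a ∧ d ∧ (¬c ∨ b) ∧ (¬b ∨ c))   — double negation
≡ (¬d ∧ ¬d ∧ ¬a) ∨ (a ∧ d ∧ ¬c ∧ ¬b) ∨ (a ∧ d ∧ ¬c ∧ c) ∨ (a ∧ d ∧ b ∧ ¬b) ∨ (a ∧ d ∧ b ∧ c)   — distribute ∧ over ∨
≡ (¬d ∧ ¬a) ∨ (a ∧ d ∧ ¬c ∧ ¬b) ∨ (a ∧ d ∧ b ∧ c)   — simplify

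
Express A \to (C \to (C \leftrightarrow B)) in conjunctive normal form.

\lnot A \lor \lnot C \lor B

A \to (C \to (C \leftrightarrow B))
⇔ \lnot A \lor (C \to (C \leftrightarrow B))   [eliminate \to]
⇔ \lnot A \lor \lnot C \lor (C \leftrightarrow B)   [eliminate \to]
⇔ \lnot A \lor \lnot C \lor ((C \to B) \land (B \to C))   [eliminate \leftrightarrow]
⇔ \lnot A \lor \lnot C \lor ((\lnot C \lor B) \land (B \to C))   [eliminate \to]
⇔ \lnot A \lor \lnot C \lor ((\lnot C \lor B) \land (\lnot B \lor C))   [eliminate \to]
⇔ (\lnot A \lor \lnot C \lor \lnot C \lor B) \land (\lnot A \lor \lnot C \lor \lnot B \lor C)   [distribute \lor over \land]
⇔ \lnot A \lor \lnot C \lor B   [simplify]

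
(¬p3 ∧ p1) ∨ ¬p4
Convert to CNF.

(¬p3 ∧ p1) ∨ ¬p4
≡ (¬p3 ∨ ¬p4) ∧ (p1 ∨ ¬p4)   [distribute ∨ over ∧]

(¬p3 ∨ ¬p4) ∧ (p1 ∨ ¬p4)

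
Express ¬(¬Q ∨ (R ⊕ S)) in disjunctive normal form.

(Q ∧ ¬R ∧ ¬S) ∨ (Q ∧ S ∧ R)

¬(¬Q ∨ (R ⊕ S))
⇔ ¬(¬Q ∨ (R ∧ ¬S) ∨ (¬R ∧ S))
⇔ ¬¬Q ∧ ¬(R ∧ ¬S) ∧ ¬(¬R ∧ S)
⇔ Q ∧ ¬(R ∧ ¬S) ∧ ¬(¬R ∧ S)
⇔ Q ∧ (¬R ∨ ¬¬S) ∧ ¬(¬R ∧ S)
⇔ Q ∧ (¬R ∨ S) ∧ ¬(¬R ∧ S)
⇔ Q ∧ (¬R ∨ S) ∧ (¬¬R ∨ ¬S)
⇔ Q ∧ (¬R ∨ S) ∧ (R ∨ ¬S)
⇔ (Q ∧ ¬R ∧ R) ∨ (Q ∧ ¬R ∧ ¬S) ∨ (Q ∧ S ∧ R) ∨ (Q ∧ S ∧ ¬S)
⇔ (Q ∧ ¬R ∧ ¬S) ∨ (Q ∧ S ∧ R)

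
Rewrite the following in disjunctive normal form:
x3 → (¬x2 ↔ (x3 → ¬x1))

¬x3 ∨ (x2 ∧ x3 ∧ x1) ∨ (¬x1 ∧ ¬x2)

x3 → (¬x2 ↔ (x3 → ¬x1))
⇔ ¬x3 ∨ (¬x2 ↔ (x3 → ¬x1))   [eliminate →]
⇔ ¬x3 ∨ ((¬x2 → (x3 → ¬x1)) ∧ ((x3 → ¬x1) → ¬x2))   [eliminate ↔]
⇔ ¬x3 ∨ ((¬¬x2 ∨ (x3 → ¬x1)) ∧ ((x3 → ¬x1) → ¬x2))   [eliminate →]
⇔ ¬x3 ∨ ((¬¬x2 ∨ ¬x3 ∨ ¬x1) ∧ ((x3 → ¬x1) → ¬x2))   [eliminate →]
⇔ ¬x3 ∨ ((¬¬x2 ∨ ¬x3 ∨ ¬x1) ∧ (¬(x3 → ¬x1) ∨ ¬x2))   [eliminate →]
⇔ ¬x3 ∨ ((¬¬x2 ∨ ¬x3 ∨ ¬x1) ∧ (¬(¬x3 ∨ ¬x1) ∨ ¬x2))   [eliminate →]
⇔ ¬x3 ∨ ((x2 ∨ ¬x3 ∨ ¬x1) ∧ (¬(¬x3 ∨ ¬x1) ∨ ¬x2))   [double negation]
⇔ ¬x3 ∨ ((x2 ∨ ¬x3 ∨ ¬x1) ∧ ((¬¬x3 ∧ ¬¬x1) ∨ ¬x2))   [De Morgan]
⇔ ¬x3 ∨ ((x2 ∨ ¬x3 ∨ ¬x1) ∧ ((x3 ∧ ¬¬x1) ∨ ¬x2))   [double negation]
⇔ ¬x3 ∨ ((x2 ∨ ¬x3 ∨ ¬x1) ∧ ((x3 ∧ x1) ∨ ¬x2))   [double negation]
⇔ ¬x3 ∨ (x2 ∧ x3 ∧ x1) ∨ (x2 ∧ ¬x2) ∨ (¬x3 ∧ x3 ∧ x1) ∨ (¬x3 ∧ ¬x2) ∨ (¬x1 ∧ x3 ∧ x1) ∨ (¬x1 ∧ ¬x2)   [distribute ∧ over ∨]
⇔ ¬x3 ∨ (x2 ∧ x3 ∧ x1) ∨ (¬x1 ∧ ¬x2)   [simplify]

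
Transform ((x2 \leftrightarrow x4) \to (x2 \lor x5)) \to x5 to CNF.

((x2 \leftrightarrow x4) \to (x2 \lor x5)) \to x5
= \lnot ((x2 \leftrightarrow x4) \to (x2 \lor x5)) \lor x5   — eliminate \to
= \lnot (\lnot (x2 \leftrightarrow x4) \lor x2 \lor x5) \lor x5   — eliminate \to
= \lnot (\lnot ((x2 \to x4) \land (x4 \to x2)) \lor x2 \lor x5) \lor x5   — eliminate \leftrightarrow
= \lnot (\lnot ((\lnot x2 \lor x4) \land (x4 \to x2)) \lor x2 \lor x5) \lor x5   — eliminate \to
= \lnot (\lnot ((\lnot x2 \lor x4) \land (\lnot x4 \lor x2)) \lor x2 \lor x5) \lor x5   — eliminate \to
= (\lnot \lnot ((\lnot x2 \lor x4) \land (\lnot x4 \lor x2)) \land \lnot x2 \land \lnot x5) \lor x5   — De Morgan
= ((\lnot x2 \lor x4) \land (\lnot x4 \lor x2) \land \lnot x2 \land \lnot x5) \lor x5   — double negation
= (\lnot x2 \lor x4 \lor x5) \land (\lnot x4 \lor x2 \lor x5) \land (\lnot x2 \lor x5) \land (\lnot x5 \lor x5)   — distribute \lor over \land
= (\lnot x4 \lor x2 \lor x5) \land (\lnot x2 \lor x5)   — simplify

(\lnot x4 \lor x2 \lor x5) \land (\lnot x2 \lor x5)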